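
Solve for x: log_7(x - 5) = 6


Convert to exponential form: x - 5 = 7^6 = 117649
x = 117649 + 5 = 117654
Check: log_7(117654 - 5) = log_7(117649) = log_7(117649) = 6 ✓

x = 117654


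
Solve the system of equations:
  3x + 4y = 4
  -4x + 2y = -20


Using Cramer's rule:
Determinant D = (3)(2) - (-4)(4) = 6 + 16 = 22
Dx = (4)(2) - (-20)(4) = 8 + 80 = 88
Dy = (3)(-20) - (-4)(4) = -60 + 16 = -44
x = Dx/D = 88/22 = 4
y = Dy/D = -44/22 = -2

x = 4, y = -2


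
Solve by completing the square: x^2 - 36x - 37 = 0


Start: x^2 - 36x - 37 = 0
Move constant: x^2 - 36x = 37
Half of -36 is -18, squared is 324
Add 324 to both sides: x^2 - 36x + 324 = 361
(x - 18)^2 = 361
x - 18 = ±19
x = 18 + 19 = 37 or x = 18 - 19 = -1

x = -1, x = 37


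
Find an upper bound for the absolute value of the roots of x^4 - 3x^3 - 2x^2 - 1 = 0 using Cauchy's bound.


Cauchy's bound: all roots r satisfy |r| <= 1 + max(|a_i/a_n|) for i = 0,...,n-1
where a_n is the leading coefficient.

Coefficients: [1, -3, -2, 0, -1]
Leading coefficient a_n = 1
Ratios |a_i/a_n|: 3, 2, 0, 1
Maximum ratio: 3
Cauchy's bound: |r| <= 1 + 3 = 4

Upper bound = 4


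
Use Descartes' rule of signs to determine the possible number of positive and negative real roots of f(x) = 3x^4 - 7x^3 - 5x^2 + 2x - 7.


Descartes' rule of signs:

For positive roots, count sign changes in f(x) = 3x^4 - 7x^3 - 5x^2 + 2x - 7:
Signs of coefficients: +, -, -, +, -
Number of sign changes: 3
Possible positive real roots: 3, 1

For negative roots, examine f(-x) = 3x^4 + 7x^3 - 5x^2 - 2x - 7:
Signs of coefficients: +, +, -, -, -
Number of sign changes: 1
Possible negative real roots: 1

Positive roots: 3 or 1; Negative roots: 1


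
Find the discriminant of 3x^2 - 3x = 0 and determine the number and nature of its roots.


For ax^2 + bx + c = 0, discriminant D = b^2 - 4ac
Here a = 3, b = -3, c = 0
D = (-3)^2 - 4(3)(0) = 9 - 0 = 9

D = 9 > 0 and is a perfect square (sqrt = 3)
The equation has 2 distinct real rational roots.

Discriminant = 9, 2 distinct real rational roots


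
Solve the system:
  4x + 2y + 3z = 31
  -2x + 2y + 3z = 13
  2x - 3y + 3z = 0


Using Cramer's rule. Expand each determinant along the first row.
D  = 4*[2*3 - 3*(-3)] - 2*[(-2)*3 - 3*2] + 3*[(-2)*(-3) - 2*2]
  = 4*(15) - 2*(-12) + 3*(2) = 90
Dx = 31*[2*3 - 3*(-3)] - 2*[13*3 - 3*0] + 3*[13*(-3) - 2*0]
  = 31*(15) - 2*(39) + 3*(-39) = 270
Dy = 4*[13*3 - 3*0] - 31*[(-2)*3 - 3*2] + 3*[(-2)*0 - 13*2]
  = 4*(39) - 31*(-12) + 3*(-26) = 450
Dz = 4*[2*0 - 13*(-3)] - 2*[(-2)*0 - 13*2] + 31*[(-2)*(-3) - 2*2]
  = 4*(39) - 2*(-26) + 31*(2) = 270
x = Dx/D = 270/90 = 3, y = Dy/D = 450/90 = 5, z = Dz/D = 270/90 = 3
Check eq1: (4)(3) + (2)(5) + (3)(3) = 31 = 31 ✓
Check eq2: (-2)(3) + (2)(5) + (3)(3) = 13 = 13 ✓
Check eq3: (2)(3) + (-3)(5) + (3)(3) = 0 = 0 ✓

x = 3, y = 5, z = 3


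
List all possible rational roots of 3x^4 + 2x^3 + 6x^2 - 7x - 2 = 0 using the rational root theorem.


Rational root theorem: possible roots are ±p/q where:
  p divides the constant term (-2): p ∈ {1, 2}
  q divides the leading coefficient (3): q ∈ {1, 3}

All possible rational roots: -2, -1, -2/3, -1/3, 1/3, 2/3, 1, 2

-2, -1, -2/3, -1/3, 1/3, 2/3, 1, 2


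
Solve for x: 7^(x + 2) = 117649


Express both sides with the same base.
117649 = 7^6
Since the bases match, equate exponents: x + 2 = 6
So x = 6 - (2) = 4

x = 4


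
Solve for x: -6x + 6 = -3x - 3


Starting with: -6x + 6 = -3x - 3
Move all x terms to left: (-6 + 3)x = -3 - 6
Simplify: -3x = -9
Divide both sides by -3: x = 3

x = 3


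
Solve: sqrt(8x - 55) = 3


Square both sides: 8x - 55 = 3^2 = 9
8x = 9 + 55 = 64
x = 8
Check: sqrt(8*8 - 55) = sqrt(9) = 3 ✓

x = 8


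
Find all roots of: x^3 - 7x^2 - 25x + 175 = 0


Let p(x) = x^3 - 7x^2 - 25x + 175. By the rational root theorem (leading coefficient 1), any rational root is an integer divisor of 175: try ±1, ±2, ... in turn.
Test x = 1: value = 144 ≠ 0.
Test x = -1: value = 192 ≠ 0.
Test x = 5: value = 0 ✓, so (x - 5) is a factor.
Synthetic division by (x - 5): bring down 1; 1(5) - 7 = -2; (-2)(5) - 25 = -35; (-35)(5) + 175 = 0 → quotient x^2 - 2x - 35, remainder 0.
Solve the quadratic x^2 - 2x - 35 = 0: discriminant = (-2)^2 - 4(1)(-35) = 4 + 140 = 144.
sqrt(144) = 12, so x = (2 ± 12)/2: x = 7 or x = -5.
Collecting all roots found:

x = -5, x = 5, x = 7


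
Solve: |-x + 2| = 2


An absolute value equation |expr| = 2 gives two cases:
Case 1: -x + 2 = 2
  -x = 0, so x = 0
Case 2: -x + 2 = -2
  -x = -4, so x = 4

x = 0, x = 4


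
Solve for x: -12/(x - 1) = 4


Multiply both sides by (x - 1): -12 = 4(x - 1)
Distribute: -12 = 4x - 4
4x = -12 + 4 = -8
x = -2

x = -2


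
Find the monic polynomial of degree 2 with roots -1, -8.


A monic polynomial with roots -1, -8 is:
p(x) = (x + 1)(x + 8)
After multiplying by (x + 1): x + 1
After multiplying by (x + 8): x^2 + 9x + 8

x^2 + 9x + 8


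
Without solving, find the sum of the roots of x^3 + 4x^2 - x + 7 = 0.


By Vieta's formulas for x^3 + bx^2 + cx + d = 0:
  r1 + r2 + r3 = -b/a = -4
  r1*r2 + r1*r3 + r2*r3 = c/a = -1
  r1*r2*r3 = -d/a = -7


Sum = -4


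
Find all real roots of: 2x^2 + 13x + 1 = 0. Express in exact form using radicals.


Using the quadratic formula: x = (-b ± sqrt(b^2 - 4ac)) / (2a)
Here a = 2, b = 13, c = 1
Discriminant = b^2 - 4ac = 13^2 - 4(2)(1) = 169 - 8 = 161
Since discriminant = 161 > 0, there are two real roots.
x = (-13 ± sqrt(161)) / 4
Numerically: x ≈ -0.0779 or x ≈ -6.4221

x = (-13 + sqrt(161)) / 4 or x = (-13 - sqrt(161)) / 4


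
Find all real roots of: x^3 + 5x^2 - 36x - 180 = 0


Let p(x) = x^3 + 5x^2 - 36x - 180. By the rational root theorem (leading coefficient 1), any rational root is an integer divisor of 180: try ±1, ±2, ... in turn.
Test x = 1: value = -210 ≠ 0.
Test x = -1: value = -140 ≠ 0.
Test x = 2: value = -224 ≠ 0.
Test x = -2: value = -96 ≠ 0.
Test x = 3: value = -216 ≠ 0.
Test x = -3: value = -54 ≠ 0.
Test x = 4: value = -180 ≠ 0.
Test x = -4: value = -20 ≠ 0.
Test x = 5: value = -110 ≠ 0.
Test x = -5: value = 0 ✓, so (x + 5) is a factor.
Synthetic division by (x + 5): bring down 1; 1(-5) + 5 = 0; 0(-5) - 36 = -36; (-36)(-5) - 180 = 0 → quotient x^2 - 36, remainder 0.
Solve the quadratic x^2 - 36 = 0: discriminant = 0^2 - 4(1)(-36) = 0 + 144 = 144.
sqrt(144) = 12, so x = (0 ± 12)/2: x = 6 or x = -6.

x = -6, x = -5, x = 6


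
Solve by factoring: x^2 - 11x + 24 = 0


We need two numbers that multiply to 24 and add to -11.
Those numbers are -3 and -8 (since (-3) * (-8) = 24 and (-3) + (-8) = -11).
So x^2 - 11x + 24 = (x - 3)(x - 8) = 0
Setting each factor to zero: x = 3 or x = 8

x = 3, x = 8


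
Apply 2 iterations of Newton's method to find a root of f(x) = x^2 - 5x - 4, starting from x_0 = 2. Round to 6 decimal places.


Newton's method: x_(n+1) = x_n - f(x_n)/f'(x_n)
f(x) = x^2 - 5x - 4
f'(x) = 2x - 5

Iteration 1:
  f(2.000000) = -10.000000
  f'(2.000000) = -1.000000
  x_1 = 2.000000 - (-10.000000)/(-1.000000) = -8.000000

Iteration 2:
  f(-8.000000) = 100.000000
  f'(-8.000000) = -21.000000
  x_2 = -8.000000 - (100.000000)/(-21.000000) = -3.238095

x_2 = -3.238095


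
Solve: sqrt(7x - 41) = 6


Square both sides: 7x - 41 = 6^2 = 36
7x = 36 + 41 = 77
x = 11
Check: sqrt(7*11 - 41) = sqrt(36) = 6 ✓

x = 11


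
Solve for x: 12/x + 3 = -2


Subtract 3 from both sides: 12/x = -5
Multiply both sides by x: 12 = -5 * x
Divide by -5: x = -12/5

x = -12/5


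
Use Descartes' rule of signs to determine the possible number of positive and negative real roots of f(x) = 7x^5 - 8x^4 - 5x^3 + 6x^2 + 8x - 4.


Descartes' rule of signs:

For positive roots, count sign changes in f(x) = 7x^5 - 8x^4 - 5x^3 + 6x^2 + 8x - 4:
Signs of coefficients: +, -, -, +, +, -
Number of sign changes: 3
Possible positive real roots: 3, 1

For negative roots, examine f(-x) = -7x^5 - 8x^4 + 5x^3 + 6x^2 - 8x - 4:
Signs of coefficients: -, -, +, +, -, -
Number of sign changes: 2
Possible negative real roots: 2, 0

Positive roots: 3 or 1; Negative roots: 2 or 0


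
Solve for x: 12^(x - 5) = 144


Express both sides with the same base.
144 = 12^2
Since the bases match, equate exponents: x - 5 = 2
So x = 2 - (-5) = 7

x = 7


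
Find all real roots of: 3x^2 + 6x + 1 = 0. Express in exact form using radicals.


Using the quadratic formula: x = (-b ± sqrt(b^2 - 4ac)) / (2a)
Here a = 3, b = 6, c = 1
Discriminant = b^2 - 4ac = 6^2 - 4(3)(1) = 36 - 12 = 24
Since discriminant = 24 > 0, there are two real roots.
x = (-6 ± 2*sqrt(6)) / 6
Simplifying: x = (-3 ± sqrt(6)) / 3
Numerically: x ≈ -0.1835 or x ≈ -1.8165

x = (-3 + sqrt(6)) / 3 or x = (-3 - sqrt(6)) / 3


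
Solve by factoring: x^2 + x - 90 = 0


We need two numbers that multiply to -90 and add to 1.
Those numbers are -9 and 10 (since (-9) * 10 = -90 and (-9) + 10 = 1).
So x^2 + x - 90 = (x - 9)(x + 10) = 0
Setting each factor to zero: x = 9 or x = -10

x = -10, x = 9


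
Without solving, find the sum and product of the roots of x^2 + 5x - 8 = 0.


By Vieta's formulas for ax^2 + bx + c = 0:
  Sum of roots = -b/a
  Product of roots = c/a

Here a = 1, b = 5, c = -8
Sum = -(5)/1 = -5
Product = -8/1 = -8

Sum = -5, Product = -8


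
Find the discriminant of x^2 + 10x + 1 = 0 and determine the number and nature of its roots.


For ax^2 + bx + c = 0, discriminant D = b^2 - 4ac
Here a = 1, b = 10, c = 1
D = (10)^2 - 4(1)(1) = 100 - 4 = 96

D = 96 > 0 but not a perfect square
The equation has 2 distinct real irrational roots.

Discriminant = 96, 2 distinct real irrational roots


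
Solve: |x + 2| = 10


An absolute value equation |expr| = 10 gives two cases:
Case 1: x + 2 = 10
  x = 8, so x = 8
Case 2: x + 2 = -10
  x = -12, so x = -12

x = -12, x = 8


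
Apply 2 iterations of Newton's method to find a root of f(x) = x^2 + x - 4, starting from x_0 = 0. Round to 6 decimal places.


Newton's method: x_(n+1) = x_n - f(x_n)/f'(x_n)
f(x) = x^2 + x - 4
f'(x) = 2x + 1

Iteration 1:
  f(0.000000) = -4.000000
  f'(0.000000) = 1.000000
  x_1 = 0.000000 - (-4.000000)/(1.000000) = 4.000000

Iteration 2:
  f(4.000000) = 16.000000
  f'(4.000000) = 9.000000
  x_2 = 4.000000 - (16.000000)/(9.000000) = 2.222222

x_2 = 2.222222


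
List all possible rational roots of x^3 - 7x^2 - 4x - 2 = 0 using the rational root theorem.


Rational root theorem: possible roots are ±p/q where:
  p divides the constant term (-2): p ∈ {1, 2}
  q divides the leading coefficient (1): q ∈ {1}

All possible rational roots: -2, -1, 1, 2

-2, -1, 1, 2


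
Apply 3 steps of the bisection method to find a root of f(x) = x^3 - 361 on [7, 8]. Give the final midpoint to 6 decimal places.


f(x) = x^3 - 361
f(7) = -18 < 0
f(8) = 151 > 0

Step 1: midpoint = (7.000000 + 8.000000)/2 = 7.500000
  f(7.500000) = 60.875000
  f(mid) > 0, so root is in [7.000000, 7.500000]

Step 2: midpoint = (7.000000 + 7.500000)/2 = 7.250000
  f(7.250000) = 20.078125
  f(mid) > 0, so root is in [7.000000, 7.250000]

Step 3: midpoint = (7.000000 + 7.250000)/2 = 7.125000
  f(7.125000) = 0.705078
  f(mid) > 0, so root is in [7.000000, 7.125000]

midpoint = 7.125000


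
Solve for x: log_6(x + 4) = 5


Convert to exponential form: x + 4 = 6^5 = 7776
x = 7776 - 4 = 7772
Check: log_6(7772 + 4) = log_6(7776) = log_6(7776) = 5 ✓

x = 7772


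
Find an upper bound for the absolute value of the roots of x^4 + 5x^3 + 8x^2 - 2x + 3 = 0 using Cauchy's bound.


Cauchy's bound: all roots r satisfy |r| <= 1 + max(|a_i/a_n|) for i = 0,...,n-1
where a_n is the leading coefficient.

Coefficients: [1, 5, 8, -2, 3]
Leading coefficient a_n = 1
Ratios |a_i/a_n|: 5, 8, 2, 3
Maximum ratio: 8
Cauchy's bound: |r| <= 1 + 8 = 9

Upper bound = 9


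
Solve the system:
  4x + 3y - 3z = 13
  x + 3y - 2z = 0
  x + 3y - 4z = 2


Using Cramer's rule. Expand each determinant along the first row.
D  = 4*[3*(-4) - (-2)*3] - 3*[1*(-4) - (-2)*1] + (-3)*[1*3 - 3*1]
  = 4*(-6) - 3*(-2) + (-3)*(0) = -18
Dx = 13*[3*(-4) - (-2)*3] - 3*[0*(-4) - (-2)*2] + (-3)*[0*3 - 3*2]
  = 13*(-6) - 3*(4) + (-3)*(-6) = -72
Dy = 4*[0*(-4) - (-2)*2] - 13*[1*(-4) - (-2)*1] + (-3)*[1*2 - 0*1]
  = 4*(4) - 13*(-2) + (-3)*(2) = 36
Dz = 4*[3*2 - 0*3] - 3*[1*2 - 0*1] + 13*[1*3 - 3*1]
  = 4*(6) - 3*(2) + 13*(0) = 18
x = Dx/D = -72/-18 = 4, y = Dy/D = 36/-18 = -2, z = Dz/D = 18/-18 = -1
Check eq1: (4)(4) + (3)(-2) + (-3)(-1) = 13 = 13 ✓
Check eq2: (1)(4) + (3)(-2) + (-2)(-1) = 0 = 0 ✓
Check eq3: (1)(4) + (3)(-2) + (-4)(-1) = 2 = 2 ✓

x = 4, y = -2, z = -1


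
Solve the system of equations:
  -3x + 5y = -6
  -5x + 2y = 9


Using Cramer's rule:
Determinant D = (-3)(2) - (-5)(5) = -6 + 25 = 19
Dx = (-6)(2) - (9)(5) = -12 - 45 = -57
Dy = (-3)(9) - (-5)(-6) = -27 - 30 = -57
x = Dx/D = -57/19 = -3
y = Dy/D = -57/19 = -3

x = -3, y = -3


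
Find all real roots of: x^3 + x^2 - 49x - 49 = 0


Let p(x) = x^3 + x^2 - 49x - 49. By the rational root theorem (leading coefficient 1), any rational root is an integer divisor of 49: try ±1, ±2, ... in turn.
Test x = 1: value = -96 ≠ 0.
Test x = -1: value = 0 ✓, so (x + 1) is a factor.
Synthetic division by (x + 1): bring down 1; 1(-1) + 1 = 0; 0(-1) - 49 = -49; (-49)(-1) - 49 = 0 → quotient x^2 - 49, remainder 0.
Solve the quadratic x^2 - 49 = 0: discriminant = 0^2 - 4(1)(-49) = 0 + 196 = 196.
sqrt(196) = 14, so x = (0 ± 14)/2: x = 7 or x = -7.

x = -7, x = -1, x = 7


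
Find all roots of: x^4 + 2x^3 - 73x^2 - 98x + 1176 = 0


Let p(x) = x^4 + 2x^3 - 73x^2 - 98x + 1176. By the rational root theorem (leading coefficient 1), any rational root is an integer divisor of 1176: try ±1, ±2, ... in turn.
Test x = 1: value = 1008 ≠ 0.
Test x = -1: value = 1200 ≠ 0.
Test x = 2: value = 720 ≠ 0.
Test x = -2: value = 1080 ≠ 0.
Test x = 3: value = 360 ≠ 0.
Test x = -3: value = 840 ≠ 0.
Test x = 4: value = 0 ✓, so (x - 4) is a factor.
Synthetic division by (x - 4): bring down 1; 1(4) + 2 = 6; 6(4) - 73 = -49; (-49)(4) - 98 = -294; (-294)(4) + 1176 = 0 → quotient x^3 + 6x^2 - 49x - 294, remainder 0.
Continue with the quotient x^3 + 6x^2 - 49x - 294 (candidates must divide 294).
Test x = 6: value = -156 ≠ 0.
Test x = -6: value = 0 ✓, so (x + 6) is a factor.
Synthetic division by (x + 6): bring down 1; 1(-6) + 6 = 0; 0(-6) - 49 = -49; (-49)(-6) - 294 = 0 → quotient x^2 - 49, remainder 0.
Solve the quadratic x^2 - 49 = 0: discriminant = 0^2 - 4(1)(-49) = 0 + 196 = 196.
sqrt(196) = 14, so x = (0 ± 14)/2: x = 7 or x = -7.
Collecting all roots found:

x = -7, x = -6, x = 4, x = 7


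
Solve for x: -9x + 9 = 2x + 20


Starting with: -9x + 9 = 2x + 20
Move all x terms to left: (-9 - 2)x = 20 - 9
Simplify: -11x = 11
Divide both sides by -11: x = -1

x = -1


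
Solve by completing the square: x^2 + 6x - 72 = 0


Start: x^2 + 6x - 72 = 0
Move constant: x^2 + 6x = 72
Half of 6 is 3, squared is 9
Add 9 to both sides: x^2 + 6x + 9 = 81
(x + 3)^2 = 81
x + 3 = ±9
x = -3 + 9 = 6 or x = -3 - 9 = -12

x = -12, x = 6


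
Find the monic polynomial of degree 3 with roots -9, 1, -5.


A monic polynomial with roots -9, 1, -5 is:
p(x) = (x + 9)(x - 1)(x + 5)
After multiplying by (x + 9): x + 9
After multiplying by (x - 1): x^2 + 8x - 9
After multiplying by (x + 5): x^3 + 13x^2 + 31x - 45

x^3 + 13x^2 + 31x - 45


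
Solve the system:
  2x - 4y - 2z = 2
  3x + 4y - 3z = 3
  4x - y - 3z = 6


Using Cramer's rule. Expand each determinant along the first row.
D  = 2*[4*(-3) - (-3)*(-1)] - (-4)*[3*(-3) - (-3)*4] + (-2)*[3*(-1) - 4*4]
  = 2*(-15) - (-4)*(3) + (-2)*(-19) = 20
Dx = 2*[4*(-3) - (-3)*(-1)] - (-4)*[3*(-3) - (-3)*6] + (-2)*[3*(-1) - 4*6]
  = 2*(-15) - (-4)*(9) + (-2)*(-27) = 60
Dy = 2*[3*(-3) - (-3)*6] - 2*[3*(-3) - (-3)*4] + (-2)*[3*6 - 3*4]
  = 2*(9) - 2*(3) + (-2)*(6) = 0
Dz = 2*[4*6 - 3*(-1)] - (-4)*[3*6 - 3*4] + 2*[3*(-1) - 4*4]
  = 2*(27) - (-4)*(6) + 2*(-19) = 40
x = Dx/D = 60/20 = 3, y = Dy/D = 0/20 = 0, z = Dz/D = 40/20 = 2
Check eq1: (2)(3) + (-4)(0) + (-2)(2) = 2 = 2 ✓
Check eq2: (3)(3) + (4)(0) + (-3)(2) = 3 = 3 ✓
Check eq3: (4)(3) + (-1)(0) + (-3)(2) = 6 = 6 ✓

x = 3, y = 0, z = 2


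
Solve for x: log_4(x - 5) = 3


Convert to exponential form: x - 5 = 4^3 = 64
x = 64 + 5 = 69
Check: log_4(69 - 5) = log_4(64) = log_4(64) = 3 ✓

x = 69


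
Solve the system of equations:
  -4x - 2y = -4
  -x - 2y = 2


Using Cramer's rule:
Determinant D = (-4)(-2) - (-1)(-2) = 8 - 2 = 6
Dx = (-4)(-2) - (2)(-2) = 8 + 4 = 12
Dy = (-4)(2) - (-1)(-4) = -8 - 4 = -12
x = Dx/D = 12/6 = 2
y = Dy/D = -12/6 = -2

x = 2, y = -2


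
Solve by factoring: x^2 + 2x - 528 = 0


We need two numbers that multiply to -528 and add to 2.
Those numbers are -22 and 24 (since (-22) * 24 = -528 and (-22) + 24 = 2).
So x^2 + 2x - 528 = (x - 22)(x + 24) = 0
Setting each factor to zero: x = 22 or x = -24

x = -24, x = 22


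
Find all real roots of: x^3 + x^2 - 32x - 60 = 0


Let p(x) = x^3 + x^2 - 32x - 60. By the rational root theorem (leading coefficient 1), any rational root is an integer divisor of 60: try ±1, ±2, ... in turn.
Test x = 1: value = -90 ≠ 0.
Test x = -1: value = -28 ≠ 0.
Test x = 2: value = -112 ≠ 0.
Test x = -2: value = 0 ✓, so (x + 2) is a factor.
Synthetic division by (x + 2): bring down 1; 1(-2) + 1 = -1; (-1)(-2) - 32 = -30; (-30)(-2) - 60 = 0 → quotient x^2 - x - 30, remainder 0.
Solve the quadratic x^2 - x - 30 = 0: discriminant = (-1)^2 - 4(1)(-30) = 1 + 120 = 121.
sqrt(121) = 11, so x = (1 ± 11)/2: x = 6 or x = -5.

x = -5, x = -2, x = 6


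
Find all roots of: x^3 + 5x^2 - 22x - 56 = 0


Let p(x) = x^3 + 5x^2 - 22x - 56. By the rational root theorem (leading coefficient 1), any rational root is an integer divisor of 56: try ±1, ±2, ... in turn.
Test x = 1: value = -72 ≠ 0.
Test x = -1: value = -30 ≠ 0.
Test x = 2: value = -72 ≠ 0.
Test x = -2: value = 0 ✓, so (x + 2) is a factor.
Synthetic division by (x + 2): bring down 1; 1(-2) + 5 = 3; 3(-2) - 22 = -28; (-28)(-2) - 56 = 0 → quotient x^2 + 3x - 28, remainder 0.
Solve the quadratic x^2 + 3x - 28 = 0: discriminant = 3^2 - 4(1)(-28) = 9 + 112 = 121.
sqrt(121) = 11, so x = (-3 ± 11)/2: x = 4 or x = -7.
Collecting all roots found:

x = -7, x = -2, x = 4


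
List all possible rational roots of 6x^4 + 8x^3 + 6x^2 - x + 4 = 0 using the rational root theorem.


Rational root theorem: possible roots are ±p/q where:
  p divides the constant term (4): p ∈ {1, 2, 4}
  q divides the leading coefficient (6): q ∈ {1, 2, 3, 6}

All possible rational roots: -4, -2, -4/3, -1, -2/3, -1/2, -1/3, -1/6, 1/6, 1/3, 1/2, 2/3, 1, 4/3, 2, 4

-4, -2, -4/3, -1, -2/3, -1/2, -1/3, -1/6, 1/6, 1/3, 1/2, 2/3, 1, 4/3, 2, 4


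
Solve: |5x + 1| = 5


An absolute value equation |expr| = 5 gives two cases:
Case 1: 5x + 1 = 5
  5x = 4, so x = 4/5
Case 2: 5x + 1 = -5
  5x = -6, so x = -6/5

x = -6/5, x = 4/5


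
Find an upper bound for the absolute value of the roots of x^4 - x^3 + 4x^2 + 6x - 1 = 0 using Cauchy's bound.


Cauchy's bound: all roots r satisfy |r| <= 1 + max(|a_i/a_n|) for i = 0,...,n-1
where a_n is the leading coefficient.

Coefficients: [1, -1, 4, 6, -1]
Leading coefficient a_n = 1
Ratios |a_i/a_n|: 1, 4, 6, 1
Maximum ratio: 6
Cauchy's bound: |r| <= 1 + 6 = 7

Upper bound = 7


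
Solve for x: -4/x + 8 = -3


Subtract 8 from both sides: -4/x = -11
Multiply both sides by x: -4 = -11 * x
Divide by -11: x = 4/11

x = 4/11


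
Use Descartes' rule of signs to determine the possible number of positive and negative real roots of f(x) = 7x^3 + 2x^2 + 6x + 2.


Descartes' rule of signs:

For positive roots, count sign changes in f(x) = 7x^3 + 2x^2 + 6x + 2:
Signs of coefficients: +, +, +, +
Number of sign changes: 0
Possible positive real roots: 0

For negative roots, examine f(-x) = -7x^3 + 2x^2 - 6x + 2:
Signs of coefficients: -, +, -, +
Number of sign changes: 3
Possible negative real roots: 3, 1

Positive roots: 0; Negative roots: 3 or 1


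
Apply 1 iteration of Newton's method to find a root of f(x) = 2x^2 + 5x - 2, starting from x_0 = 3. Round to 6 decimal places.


Newton's method: x_(n+1) = x_n - f(x_n)/f'(x_n)
f(x) = 2x^2 + 5x - 2
f'(x) = 4x + 5

Iteration 1:
  f(3.000000) = 31.000000
  f'(3.000000) = 17.000000
  x_1 = 3.000000 - (31.000000)/(17.000000) = 1.176471

x_1 = 1.176471


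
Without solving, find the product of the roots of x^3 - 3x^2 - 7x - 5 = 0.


By Vieta's formulas for x^3 + bx^2 + cx + d = 0:
  r1 + r2 + r3 = -b/a = 3
  r1*r2 + r1*r3 + r2*r3 = c/a = -7
  r1*r2*r3 = -d/a = 5


Product = 5


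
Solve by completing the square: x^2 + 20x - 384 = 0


Start: x^2 + 20x - 384 = 0
Move constant: x^2 + 20x = 384
Half of 20 is 10, squared is 100
Add 100 to both sides: x^2 + 20x + 100 = 484
(x + 10)^2 = 484
x + 10 = ±22
x = -10 + 22 = 12 or x = -10 - 22 = -32

x = -32, x = 12


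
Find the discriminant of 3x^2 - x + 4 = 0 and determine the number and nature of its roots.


For ax^2 + bx + c = 0, discriminant D = b^2 - 4ac
Here a = 3, b = -1, c = 4
D = (-1)^2 - 4(3)(4) = 1 - 48 = -47

D = -47 < 0
The equation has no real roots (2 complex conjugate roots).

Discriminant = -47, no real roots (2 complex conjugate roots)


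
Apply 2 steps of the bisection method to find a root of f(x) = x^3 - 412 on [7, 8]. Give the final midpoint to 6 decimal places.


f(x) = x^3 - 412
f(7) = -69 < 0
f(8) = 100 > 0

Step 1: midpoint = (7.000000 + 8.000000)/2 = 7.500000
  f(7.500000) = 9.875000
  f(mid) > 0, so root is in [7.000000, 7.500000]

Step 2: midpoint = (7.000000 + 7.500000)/2 = 7.250000
  f(7.250000) = -30.921875
  f(mid) < 0, so root is in [7.250000, 7.500000]

midpoint = 7.250000


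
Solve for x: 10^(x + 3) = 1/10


Express both sides with the same base.
1/10 = 10^(-1)
Since the bases match, equate exponents: x + 3 = -1
So x = -1 - (3) = -4

x = -4


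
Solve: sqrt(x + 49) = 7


Square both sides: x + 49 = 7^2 = 49
x = 49 - 49 = 0
x = 0
Check: sqrt(1*0 + 49) = sqrt(49) = 7 ✓

x = 0


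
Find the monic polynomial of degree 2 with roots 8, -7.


A monic polynomial with roots 8, -7 is:
p(x) = (x - 8)(x + 7)
After multiplying by (x - 8): x - 8
After multiplying by (x + 7): x^2 - x - 56

x^2 - x - 56


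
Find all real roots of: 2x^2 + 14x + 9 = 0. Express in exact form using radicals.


Using the quadratic formula: x = (-b ± sqrt(b^2 - 4ac)) / (2a)
Here a = 2, b = 14, c = 9
Discriminant = b^2 - 4ac = 14^2 - 4(2)(9) = 196 - 72 = 124
Since discriminant = 124 > 0, there are two real roots.
x = (-14 ± 2*sqrt(31)) / 4
Simplifying: x = (-7 ± sqrt(31)) / 2
Numerically: x ≈ -0.7161 or x ≈ -6.2839

x = (-7 + sqrt(31)) / 2 or x = (-7 - sqrt(31)) / 2


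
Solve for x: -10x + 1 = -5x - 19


Starting with: -10x + 1 = -5x - 19
Move all x terms to left: (-10 + 5)x = -19 - 1
Simplify: -5x = -20
Divide both sides by -5: x = 4

x = 4


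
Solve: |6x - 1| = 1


An absolute value equation |expr| = 1 gives two cases:
Case 1: 6x - 1 = 1
  6x = 2, so x = 1/3
Case 2: 6x - 1 = -1
  6x = 0, so x = 0

x = 0, x = 1/3


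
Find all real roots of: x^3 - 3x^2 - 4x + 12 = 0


Let p(x) = x^3 - 3x^2 - 4x + 12. By the rational root theorem (leading coefficient 1), any rational root is an integer divisor of 12: try ±1, ±2, ... in turn.
Test x = 1: value = 6 ≠ 0.
Test x = -1: value = 12 ≠ 0.
Test x = 2: value = 0 ✓, so (x - 2) is a factor.
Synthetic division by (x - 2): bring down 1; 1(2) - 3 = -1; (-1)(2) - 4 = -6; (-6)(2) + 12 = 0 → quotient x^2 - x - 6, remainder 0.
Solve the quadratic x^2 - x - 6 = 0: discriminant = (-1)^2 - 4(1)(-6) = 1 + 24 = 25.
sqrt(25) = 5, so x = (1 ± 5)/2: x = 3 or x = -2.

x = -2, x = 2, x = 3


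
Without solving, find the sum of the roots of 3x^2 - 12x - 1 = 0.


By Vieta's formulas for ax^2 + bx + c = 0:
  Sum of roots = -b/a
  Product of roots = c/a

Here a = 3, b = -12, c = -1
Sum = -(-12)/3 = 4
Product = -1/3 = -1/3

Sum = 4


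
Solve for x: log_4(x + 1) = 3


Convert to exponential form: x + 1 = 4^3 = 64
x = 64 - 1 = 63
Check: log_4(63 + 1) = log_4(64) = log_4(64) = 3 ✓

x = 63


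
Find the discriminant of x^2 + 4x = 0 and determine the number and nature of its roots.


For ax^2 + bx + c = 0, discriminant D = b^2 - 4ac
Here a = 1, b = 4, c = 0
D = (4)^2 - 4(1)(0) = 16 - 0 = 16

D = 16 > 0 and is a perfect square (sqrt = 4)
The equation has 2 distinct real rational roots.

Discriminant = 16, 2 distinct real rational roots


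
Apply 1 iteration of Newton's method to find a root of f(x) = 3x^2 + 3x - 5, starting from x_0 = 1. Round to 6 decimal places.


Newton's method: x_(n+1) = x_n - f(x_n)/f'(x_n)
f(x) = 3x^2 + 3x - 5
f'(x) = 6x + 3

Iteration 1:
  f(1.000000) = 1.000000
  f'(1.000000) = 9.000000
  x_1 = 1.000000 - (1.000000)/(9.000000) = 0.888889

x_1 = 0.888889


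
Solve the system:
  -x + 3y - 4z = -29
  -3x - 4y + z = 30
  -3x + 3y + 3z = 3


Using Cramer's rule. Expand each determinant along the first row.
D  = (-1)*[(-4)*3 - 1*3] - 3*[(-3)*3 - 1*(-3)] + (-4)*[(-3)*3 - (-4)*(-3)]
  = (-1)*(-15) - 3*(-6) + (-4)*(-21) = 117
Dx = (-29)*[(-4)*3 - 1*3] - 3*[30*3 - 1*3] + (-4)*[30*3 - (-4)*3]
  = (-29)*(-15) - 3*(87) + (-4)*(102) = -234
Dy = (-1)*[30*3 - 1*3] - (-29)*[(-3)*3 - 1*(-3)] + (-4)*[(-3)*3 - 30*(-3)]
  = (-1)*(87) - (-29)*(-6) + (-4)*(81) = -585
Dz = (-1)*[(-4)*3 - 30*3] - 3*[(-3)*3 - 30*(-3)] + (-29)*[(-3)*3 - (-4)*(-3)]
  = (-1)*(-102) - 3*(81) + (-29)*(-21) = 468
x = Dx/D = -234/117 = -2, y = Dy/D = -585/117 = -5, z = Dz/D = 468/117 = 4
Check eq1: (-1)(-2) + (3)(-5) + (-4)(4) = -29 = -29 ✓
Check eq2: (-3)(-2) + (-4)(-5) + (1)(4) = 30 = 30 ✓
Check eq3: (-3)(-2) + (3)(-5) + (3)(4) = 3 = 3 ✓

x = -2, y = -5, z = 4


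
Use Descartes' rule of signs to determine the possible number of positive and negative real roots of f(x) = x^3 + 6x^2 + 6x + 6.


Descartes' rule of signs:

For positive roots, count sign changes in f(x) = x^3 + 6x^2 + 6x + 6:
Signs of coefficients: +, +, +, +
Number of sign changes: 0
Possible positive real roots: 0

For negative roots, examine f(-x) = -x^3 + 6x^2 - 6x + 6:
Signs of coefficients: -, +, -, +
Number of sign changes: 3
Possible negative real roots: 3, 1

Positive roots: 0; Negative roots: 3 or 1


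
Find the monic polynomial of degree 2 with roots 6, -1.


A monic polynomial with roots 6, -1 is:
p(x) = (x - 6)(x + 1)
After multiplying by (x - 6): x - 6
After multiplying by (x + 1): x^2 - 5x - 6

x^2 - 5x - 6


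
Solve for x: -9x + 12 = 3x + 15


Starting with: -9x + 12 = 3x + 15
Move all x terms to left: (-9 - 3)x = 15 - 12
Simplify: -12x = 3
Divide both sides by -12: x = -1/4

x = -1/4


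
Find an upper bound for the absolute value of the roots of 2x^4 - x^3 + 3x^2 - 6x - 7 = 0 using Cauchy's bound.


Cauchy's bound: all roots r satisfy |r| <= 1 + max(|a_i/a_n|) for i = 0,...,n-1
where a_n is the leading coefficient.

Coefficients: [2, -1, 3, -6, -7]
Leading coefficient a_n = 2
Ratios |a_i/a_n|: 1/2, 3/2, 3, 7/2
Maximum ratio: 7/2
Cauchy's bound: |r| <= 1 + 7/2 = 9/2

Upper bound = 9/2


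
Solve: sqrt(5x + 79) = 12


Square both sides: 5x + 79 = 12^2 = 144
5x = 144 - 79 = 65
x = 13
Check: sqrt(5*13 + 79) = sqrt(144) = 12 ✓

x = 13


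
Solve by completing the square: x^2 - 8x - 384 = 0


Start: x^2 - 8x - 384 = 0
Move constant: x^2 - 8x = 384
Half of -8 is -4, squared is 16
Add 16 to both sides: x^2 - 8x + 16 = 400
(x - 4)^2 = 400
x - 4 = ±20
x = 4 + 20 = 24 or x = 4 - 20 = -16

x = -16, x = 24


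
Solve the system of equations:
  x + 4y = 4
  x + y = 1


Using Cramer's rule:
Determinant D = (1)(1) - (1)(4) = 1 - 4 = -3
Dx = (4)(1) - (1)(4) = 4 - 4 = 0
Dy = (1)(1) - (1)(4) = 1 - 4 = -3
x = Dx/D = 0/-3 = 0
y = Dy/D = -3/-3 = 1

x = 0, y = 1


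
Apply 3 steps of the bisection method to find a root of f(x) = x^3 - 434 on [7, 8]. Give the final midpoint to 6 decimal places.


f(x) = x^3 - 434
f(7) = -91 < 0
f(8) = 78 > 0

Step 1: midpoint = (7.000000 + 8.000000)/2 = 7.500000
  f(7.500000) = -12.125000
  f(mid) < 0, so root is in [7.500000, 8.000000]

Step 2: midpoint = (7.500000 + 8.000000)/2 = 7.750000
  f(7.750000) = 31.484375
  f(mid) > 0, so root is in [7.500000, 7.750000]

Step 3: midpoint = (7.500000 + 7.750000)/2 = 7.625000
  f(7.625000) = 9.322266
  f(mid) > 0, so root is in [7.500000, 7.625000]

midpoint = 7.625000


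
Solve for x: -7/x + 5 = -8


Subtract 5 from both sides: -7/x = -13
Multiply both sides by x: -7 = -13 * x
Divide by -13: x = 7/13

x = 7/13


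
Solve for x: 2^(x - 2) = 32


Express both sides with the same base.
32 = 2^5
Since the bases match, equate exponents: x - 2 = 5
So x = 5 - (-2) = 7

x = 7


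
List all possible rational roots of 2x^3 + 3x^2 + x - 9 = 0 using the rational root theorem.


Rational root theorem: possible roots are ±p/q where:
  p divides the constant term (-9): p ∈ {1, 3, 9}
  q divides the leading coefficient (2): q ∈ {1, 2}

All possible rational roots: -9, -9/2, -3, -3/2, -1, -1/2, 1/2, 1, 3/2, 3, 9/2, 9

-9, -9/2, -3, -3/2, -1, -1/2, 1/2, 1, 3/2, 3, 9/2, 9


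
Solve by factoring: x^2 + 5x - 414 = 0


We need two numbers that multiply to -414 and add to 5.
Those numbers are 23 and -18 (since 23 * (-18) = -414 and 23 + (-18) = 5).
So x^2 + 5x - 414 = (x + 23)(x - 18) = 0
Setting each factor to zero: x = -23 or x = 18

x = -23, x = 18


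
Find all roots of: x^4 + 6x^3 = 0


The lowest-degree term is x^3, so x = 0 is a root with multiplicity 3. Factor out x^3:
  x + 6 = 0
Linear factor x + 6 = 0 gives x = -6.
Collecting all roots found:

x = -6, x = 0 (multiplicity 3)


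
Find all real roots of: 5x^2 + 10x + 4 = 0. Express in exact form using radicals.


Using the quadratic formula: x = (-b ± sqrt(b^2 - 4ac)) / (2a)
Here a = 5, b = 10, c = 4
Discriminant = b^2 - 4ac = 10^2 - 4(5)(4) = 100 - 80 = 20
Since discriminant = 20 > 0, there are two real roots.
x = (-10 ± 2*sqrt(5)) / 10
Simplifying: x = (-5 ± sqrt(5)) / 5
Numerically: x ≈ -0.5528 or x ≈ -1.4472

x = (-5 + sqrt(5)) / 5 or x = (-5 - sqrt(5)) / 5


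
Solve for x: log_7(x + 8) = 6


Convert to exponential form: x + 8 = 7^6 = 117649
x = 117649 - 8 = 117641
Check: log_7(117641 + 8) = log_7(117649) = log_7(117649) = 6 ✓

x = 117641


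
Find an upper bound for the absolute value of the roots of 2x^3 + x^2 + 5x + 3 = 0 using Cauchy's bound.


Cauchy's bound: all roots r satisfy |r| <= 1 + max(|a_i/a_n|) for i = 0,...,n-1
where a_n is the leading coefficient.

Coefficients: [2, 1, 5, 3]
Leading coefficient a_n = 2
Ratios |a_i/a_n|: 1/2, 5/2, 3/2
Maximum ratio: 5/2
Cauchy's bound: |r| <= 1 + 5/2 = 7/2

Upper bound = 7/2


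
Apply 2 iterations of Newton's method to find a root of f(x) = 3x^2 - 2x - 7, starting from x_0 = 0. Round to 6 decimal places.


Newton's method: x_(n+1) = x_n - f(x_n)/f'(x_n)
f(x) = 3x^2 - 2x - 7
f'(x) = 6x - 2

Iteration 1:
  f(0.000000) = -7.000000
  f'(0.000000) = -2.000000
  x_1 = 0.000000 - (-7.000000)/(-2.000000) = -3.500000

Iteration 2:
  f(-3.500000) = 36.750000
  f'(-3.500000) = -23.000000
  x_2 = -3.500000 - (36.750000)/(-23.000000) = -1.902174

x_2 = -1.902174


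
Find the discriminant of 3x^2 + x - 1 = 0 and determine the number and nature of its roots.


For ax^2 + bx + c = 0, discriminant D = b^2 - 4ac
Here a = 3, b = 1, c = -1
D = (1)^2 - 4(3)(-1) = 1 + 12 = 13

D = 13 > 0 but not a perfect square
The equation has 2 distinct real irrational roots.

Discriminant = 13, 2 distinct real irrational roots


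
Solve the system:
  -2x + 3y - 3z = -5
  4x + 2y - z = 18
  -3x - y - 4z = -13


Using Cramer's rule. Expand each determinant along the first row.
D  = (-2)*[2*(-4) - (-1)*(-1)] - 3*[4*(-4) - (-1)*(-3)] + (-3)*[4*(-1) - 2*(-3)]
  = (-2)*(-9) - 3*(-19) + (-3)*(2) = 69
Dx = (-5)*[2*(-4) - (-1)*(-1)] - 3*[18*(-4) - (-1)*(-13)] + (-3)*[18*(-1) - 2*(-13)]
  = (-5)*(-9) - 3*(-85) + (-3)*(8) = 276
Dy = (-2)*[18*(-4) - (-1)*(-13)] - (-5)*[4*(-4) - (-1)*(-3)] + (-3)*[4*(-13) - 18*(-3)]
  = (-2)*(-85) - (-5)*(-19) + (-3)*(2) = 69
Dz = (-2)*[2*(-13) - 18*(-1)] - 3*[4*(-13) - 18*(-3)] + (-5)*[4*(-1) - 2*(-3)]
  = (-2)*(-8) - 3*(2) + (-5)*(2) = 0
x = Dx/D = 276/69 = 4, y = Dy/D = 69/69 = 1, z = Dz/D = 0/69 = 0
Check eq1: (-2)(4) + (3)(1) + (-3)(0) = -5 = -5 ✓
Check eq2: (4)(4) + (2)(1) + (-1)(0) = 18 = 18 ✓
Check eq3: (-3)(4) + (-1)(1) + (-4)(0) = -13 = -13 ✓

x = 4, y = 1, z = 0


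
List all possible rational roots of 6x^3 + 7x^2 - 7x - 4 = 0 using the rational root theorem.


Rational root theorem: possible roots are ±p/q where:
  p divides the constant term (-4): p ∈ {1, 2, 4}
  q divides the leading coefficient (6): q ∈ {1, 2, 3, 6}

All possible rational roots: -4, -2, -4/3, -1, -2/3, -1/2, -1/3, -1/6, 1/6, 1/3, 1/2, 2/3, 1, 4/3, 2, 4

-4, -2, -4/3, -1, -2/3, -1/2, -1/3, -1/6, 1/6, 1/3, 1/2, 2/3, 1, 4/3, 2, 4


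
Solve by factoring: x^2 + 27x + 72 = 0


We need two numbers that multiply to 72 and add to 27.
Those numbers are 3 and 24 (since 3 * 24 = 72 and 3 + 24 = 27).
So x^2 + 27x + 72 = (x + 3)(x + 24) = 0
Setting each factor to zero: x = -3 or x = -24

x = -24, x = -3


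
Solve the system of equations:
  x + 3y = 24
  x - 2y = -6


Using Cramer's rule:
Determinant D = (1)(-2) - (1)(3) = -2 - 3 = -5
Dx = (24)(-2) - (-6)(3) = -48 + 18 = -30
Dy = (1)(-6) - (1)(24) = -6 - 24 = -30
x = Dx/D = -30/-5 = 6
y = Dy/D = -30/-5 = 6

x = 6, y = 6


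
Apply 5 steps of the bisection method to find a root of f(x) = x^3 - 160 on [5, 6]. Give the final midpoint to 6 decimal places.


f(x) = x^3 - 160
f(5) = -35 < 0
f(6) = 56 > 0

Step 1: midpoint = (5.000000 + 6.000000)/2 = 5.500000
  f(5.500000) = 6.375000
  f(mid) > 0, so root is in [5.000000, 5.500000]

Step 2: midpoint = (5.000000 + 5.500000)/2 = 5.250000
  f(5.250000) = -15.296875
  f(mid) < 0, so root is in [5.250000, 5.500000]

Step 3: midpoint = (5.250000 + 5.500000)/2 = 5.375000
  f(5.375000) = -4.712891
  f(mid) < 0, so root is in [5.375000, 5.500000]

Step 4: midpoint = (5.375000 + 5.500000)/2 = 5.437500
  f(5.437500) = 0.767334
  f(mid) > 0, so root is in [5.375000, 5.437500]

Step 5: midpoint = (5.375000 + 5.437500)/2 = 5.406250
  f(5.406250) = -1.988617
  f(mid) < 0, so root is in [5.406250, 5.437500]

midpoint = 5.406250


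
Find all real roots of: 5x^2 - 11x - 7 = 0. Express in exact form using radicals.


Using the quadratic formula: x = (-b ± sqrt(b^2 - 4ac)) / (2a)
Here a = 5, b = -11, c = -7
Discriminant = b^2 - 4ac = (-11)^2 - 4(5)(-7) = 121 + 140 = 261
Since discriminant = 261 > 0, there are two real roots.
x = (11 ± 3*sqrt(29)) / 10
Numerically: x ≈ 2.7155 or x ≈ -0.5155

x = (11 + 3*sqrt(29)) / 10 or x = (11 - 3*sqrt(29)) / 10


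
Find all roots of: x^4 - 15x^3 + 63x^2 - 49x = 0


The constant term is 0, so x = 0 is a root. Factor out x:
  x^3 - 15x^2 + 63x - 49 = 0
Let p(x) = x^3 - 15x^2 + 63x - 49. By the rational root theorem (leading coefficient 1), any rational root is an integer divisor of 49: try ±1, ±2, ... in turn.
Test x = 1: value = 0 ✓, so (x - 1) is a factor.
Synthetic division by (x - 1): bring down 1; 1(1) - 15 = -14; (-14)(1) + 63 = 49; 49(1) - 49 = 0 → quotient x^2 - 14x + 49, remainder 0.
Solve the quadratic x^2 - 14x + 49 = 0: discriminant = (-14)^2 - 4(1)(49) = 196 - 196 = 0.
Discriminant = 0, so a double root: x = 14/2 = 7.
Collecting all roots found:

x = 0, x = 1, x = 7 (multiplicity 2)


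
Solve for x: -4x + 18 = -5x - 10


Starting with: -4x + 18 = -5x - 10
Move all x terms to left: (-4 + 5)x = -10 - 18
Simplify: x = -28
Divide both sides by 1: x = -28

x = -28


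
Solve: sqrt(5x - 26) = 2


Square both sides: 5x - 26 = 2^2 = 4
5x = 4 + 26 = 30
x = 6
Check: sqrt(5*6 - 26) = sqrt(4) = 2 ✓

x = 6


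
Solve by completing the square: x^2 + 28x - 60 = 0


Start: x^2 + 28x - 60 = 0
Move constant: x^2 + 28x = 60
Half of 28 is 14, squared is 196
Add 196 to both sides: x^2 + 28x + 196 = 256
(x + 14)^2 = 256
x + 14 = ±16
x = -14 + 16 = 2 or x = -14 - 16 = -30

x = -30, x = 2


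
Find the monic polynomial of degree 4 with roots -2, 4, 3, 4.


A monic polynomial with roots -2, 4, 3, 4 is:
p(x) = (x + 2)(x - 4)(x - 3)(x - 4)
After multiplying by (x + 2): x + 2
After multiplying by (x - 4): x^2 - 2x - 8
After multiplying by (x - 3): x^3 - 5x^2 - 2x + 24
After multiplying by (x - 4): x^4 - 9x^3 + 18x^2 + 32x - 96

x^4 - 9x^3 + 18x^2 + 32x - 96


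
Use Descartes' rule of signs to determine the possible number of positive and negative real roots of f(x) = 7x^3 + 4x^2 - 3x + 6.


Descartes' rule of signs:

For positive roots, count sign changes in f(x) = 7x^3 + 4x^2 - 3x + 6:
Signs of coefficients: +, +, -, +
Number of sign changes: 2
Possible positive real roots: 2, 0

For negative roots, examine f(-x) = -7x^3 + 4x^2 + 3x + 6:
Signs of coefficients: -, +, +, +
Number of sign changes: 1
Possible negative real roots: 1

Positive roots: 2 or 0; Negative roots: 1


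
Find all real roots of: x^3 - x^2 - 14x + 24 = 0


Let p(x) = x^3 - x^2 - 14x + 24. By the rational root theorem (leading coefficient 1), any rational root is an integer divisor of 24: try ±1, ±2, ... in turn.
Test x = 1: value = 10 ≠ 0.
Test x = -1: value = 36 ≠ 0.
Test x = 2: value = 0 ✓, so (x - 2) is a factor.
Synthetic division by (x - 2): bring down 1; 1(2) - 1 = 1; 1(2) - 14 = -12; (-12)(2) + 24 = 0 → quotient x^2 + x - 12, remainder 0.
Solve the quadratic x^2 + x - 12 = 0: discriminant = 1^2 - 4(1)(-12) = 1 + 48 = 49.
sqrt(49) = 7, so x = (-1 ± 7)/2: x = 3 or x = -4.

x = -4, x = 2, x = 3


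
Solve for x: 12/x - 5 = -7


Subtract -5 from both sides: 12/x = -2
Multiply both sides by x: 12 = -2 * x
Divide by -2: x = -6

x = -6


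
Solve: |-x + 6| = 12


An absolute value equation |expr| = 12 gives two cases:
Case 1: -x + 6 = 12
  -x = 6, so x = -6
Case 2: -x + 6 = -12
  -x = -18, so x = 18

x = -6, x = 18


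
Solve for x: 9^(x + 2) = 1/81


Express both sides with the same base.
1/81 = 9^(-2)
Since the bases match, equate exponents: x + 2 = -2
So x = -2 - (2) = -4

x = -4


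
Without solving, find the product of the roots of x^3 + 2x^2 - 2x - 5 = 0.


By Vieta's formulas for x^3 + bx^2 + cx + d = 0:
  r1 + r2 + r3 = -b/a = -2
  r1*r2 + r1*r3 + r2*r3 = c/a = -2
  r1*r2*r3 = -d/a = 5


Product = 5


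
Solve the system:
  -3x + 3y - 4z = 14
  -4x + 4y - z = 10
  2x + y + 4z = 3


Using Cramer's rule. Expand each determinant along the first row.
D  = (-3)*[4*4 - (-1)*1] - 3*[(-4)*4 - (-1)*2] + (-4)*[(-4)*1 - 4*2]
  = (-3)*(17) - 3*(-14) + (-4)*(-12) = 39
Dx = 14*[4*4 - (-1)*1] - 3*[10*4 - (-1)*3] + (-4)*[10*1 - 4*3]
  = 14*(17) - 3*(43) + (-4)*(-2) = 117
Dy = (-3)*[10*4 - (-1)*3] - 14*[(-4)*4 - (-1)*2] + (-4)*[(-4)*3 - 10*2]
  = (-3)*(43) - 14*(-14) + (-4)*(-32) = 195
Dz = (-3)*[4*3 - 10*1] - 3*[(-4)*3 - 10*2] + 14*[(-4)*1 - 4*2]
  = (-3)*(2) - 3*(-32) + 14*(-12) = -78
x = Dx/D = 117/39 = 3, y = Dy/D = 195/39 = 5, z = Dz/D = -78/39 = -2
Check eq1: (-3)(3) + (3)(5) + (-4)(-2) = 14 = 14 ✓
Check eq2: (-4)(3) + (4)(5) + (-1)(-2) = 10 = 10 ✓
Check eq3: (2)(3) + (1)(5) + (4)(-2) = 3 = 3 ✓

x = 3, y = 5, z = -2


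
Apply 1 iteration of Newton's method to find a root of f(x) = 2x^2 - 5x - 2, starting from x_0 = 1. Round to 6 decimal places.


Newton's method: x_(n+1) = x_n - f(x_n)/f'(x_n)
f(x) = 2x^2 - 5x - 2
f'(x) = 4x - 5

Iteration 1:
  f(1.000000) = -5.000000
  f'(1.000000) = -1.000000
  x_1 = 1.000000 - (-5.000000)/(-1.000000) = -4.000000

x_1 = -4.000000


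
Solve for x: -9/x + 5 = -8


Subtract 5 from both sides: -9/x = -13
Multiply both sides by x: -9 = -13 * x
Divide by -13: x = 9/13

x = 9/13


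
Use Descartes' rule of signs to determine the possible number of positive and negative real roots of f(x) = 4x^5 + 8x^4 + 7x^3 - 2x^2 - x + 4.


Descartes' rule of signs:

For positive roots, count sign changes in f(x) = 4x^5 + 8x^4 + 7x^3 - 2x^2 - x + 4:
Signs of coefficients: +, +, +, -, -, +
Number of sign changes: 2
Possible positive real roots: 2, 0

For negative roots, examine f(-x) = -4x^5 + 8x^4 - 7x^3 - 2x^2 + x + 4:
Signs of coefficients: -, +, -, -, +, +
Number of sign changes: 3
Possible negative real roots: 3, 1

Positive roots: 2 or 0; Negative roots: 3 or 1
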